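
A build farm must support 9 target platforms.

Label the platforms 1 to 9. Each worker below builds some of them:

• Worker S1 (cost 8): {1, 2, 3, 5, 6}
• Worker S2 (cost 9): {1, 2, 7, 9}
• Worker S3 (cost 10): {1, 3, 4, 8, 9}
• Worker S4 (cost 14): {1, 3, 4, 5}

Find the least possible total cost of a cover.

S1, S2, S3 together cover every platform (S1 ∪ S2 ∪ S3 = {1, 2, 3, 4, 5, 6, 7, 8, 9}); total cost 8 + 9 + 10 = 27.
No covering selection has total cost below 27.

27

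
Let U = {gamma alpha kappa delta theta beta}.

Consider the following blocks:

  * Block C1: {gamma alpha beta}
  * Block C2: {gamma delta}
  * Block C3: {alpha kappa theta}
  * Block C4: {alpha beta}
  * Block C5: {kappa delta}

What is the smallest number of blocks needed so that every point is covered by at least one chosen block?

C1, C2, and C3 cover everything between them: the union {gamma, alpha, kappa, delta, theta, beta} is all of U.
Only C3 contains theta, so C3 is forced; the remaining 3 points need at least 2 more blocks (each remaining block adds at most 2) — so at least 3 blocks are needed, and 3 is optimal.

3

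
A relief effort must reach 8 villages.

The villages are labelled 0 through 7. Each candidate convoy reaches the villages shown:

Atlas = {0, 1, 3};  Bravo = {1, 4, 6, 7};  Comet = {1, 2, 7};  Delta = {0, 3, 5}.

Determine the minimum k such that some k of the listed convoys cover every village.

3

Bravo and Comet and Delta together: Bravo ∪ Comet ∪ Delta = {0, 1, 2, 3, 4, 5, 6, 7} — every village is covered.
Only Comet contains 2, so Comet is forced; the remaining 5 villages need at least 2 more convoys (each remaining convoy adds at most 3) — so at least 3 convoys are needed, and 3 is optimal.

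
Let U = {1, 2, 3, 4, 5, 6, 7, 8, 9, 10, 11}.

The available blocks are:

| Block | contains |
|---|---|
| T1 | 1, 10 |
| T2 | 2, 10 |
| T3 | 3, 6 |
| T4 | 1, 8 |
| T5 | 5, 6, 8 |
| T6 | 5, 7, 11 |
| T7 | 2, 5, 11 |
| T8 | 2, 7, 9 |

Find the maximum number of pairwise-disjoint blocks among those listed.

T2, T3, T4, T6 are pairwise disjoint (T2={2,10}; T3={3,6}; T4={1,8}; T6={5,7,11}).
Every remaining block overlaps one of these, and no 5 of the listed blocks are pairwise disjoint, so 4 is the maximum.

4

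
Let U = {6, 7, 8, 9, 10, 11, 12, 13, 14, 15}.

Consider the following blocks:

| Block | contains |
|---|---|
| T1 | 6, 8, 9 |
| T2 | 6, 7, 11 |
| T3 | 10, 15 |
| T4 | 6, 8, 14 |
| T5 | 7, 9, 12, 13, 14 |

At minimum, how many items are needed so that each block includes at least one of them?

The 3 items {6, 10, 14} hit every block.
No choice of 2 items meets every block, so 3 is the minimum.

3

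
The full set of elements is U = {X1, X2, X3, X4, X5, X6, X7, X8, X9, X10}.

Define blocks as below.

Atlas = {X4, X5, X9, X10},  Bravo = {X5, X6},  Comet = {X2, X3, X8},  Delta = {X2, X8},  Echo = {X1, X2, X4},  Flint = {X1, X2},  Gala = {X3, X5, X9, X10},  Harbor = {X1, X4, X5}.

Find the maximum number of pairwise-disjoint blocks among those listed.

Bravo, Echo are pairwise disjoint (Bravo={X5,X6}; Echo={X1,X2,X4}).
Every remaining block overlaps one of these, and no 3 of the listed blocks are pairwise disjoint, so 2 is the maximum.

2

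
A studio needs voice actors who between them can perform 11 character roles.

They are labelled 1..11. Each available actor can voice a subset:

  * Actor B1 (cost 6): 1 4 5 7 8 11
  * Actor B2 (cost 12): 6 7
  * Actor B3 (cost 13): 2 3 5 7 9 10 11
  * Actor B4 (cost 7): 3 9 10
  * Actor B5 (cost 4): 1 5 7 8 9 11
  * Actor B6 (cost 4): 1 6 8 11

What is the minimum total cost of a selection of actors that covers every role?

B1, B3, B6 together cover every role (B1 ∪ B3 ∪ B6 = {1, 2, 3, 4, 5, 6, 7, 8, 9, 10, 11}); total cost 6 + 13 + 4 = 23.
The greedy pick B5, B4, B6, B1, B3 costs 34; no covering selection beats 23.

23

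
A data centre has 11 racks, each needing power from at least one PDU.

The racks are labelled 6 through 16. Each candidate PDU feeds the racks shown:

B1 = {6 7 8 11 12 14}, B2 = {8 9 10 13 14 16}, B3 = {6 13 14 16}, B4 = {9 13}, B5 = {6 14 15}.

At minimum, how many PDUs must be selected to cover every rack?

Take {B1, B2, B5}. Their union is {6, 7, 8, 9, 10, 11, 12, 13, 14, 15, 16}, which is all 11 racks.
Only B1 contains 7, so B1 is forced; the remaining 5 racks need at least 2 more PDUs (each remaining PDU adds at most 4) — so at least 3 PDUs are needed, and 3 is optimal.

3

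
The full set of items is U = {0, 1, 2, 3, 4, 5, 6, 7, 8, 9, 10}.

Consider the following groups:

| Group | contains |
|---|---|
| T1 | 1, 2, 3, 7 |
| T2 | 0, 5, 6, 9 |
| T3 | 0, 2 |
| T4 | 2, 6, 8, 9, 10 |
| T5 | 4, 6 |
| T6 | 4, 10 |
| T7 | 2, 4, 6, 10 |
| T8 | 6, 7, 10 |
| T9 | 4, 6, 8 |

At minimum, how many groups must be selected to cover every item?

T1, T2, T4, and T6 cover everything between them: the union {0, 1, 2, 3, 4, 5, 6, 7, 8, 9, 10} is all of U.
No 3 of the 9 groups cover everything (all 84 combinations miss at least one item), so 4 is optimal.

4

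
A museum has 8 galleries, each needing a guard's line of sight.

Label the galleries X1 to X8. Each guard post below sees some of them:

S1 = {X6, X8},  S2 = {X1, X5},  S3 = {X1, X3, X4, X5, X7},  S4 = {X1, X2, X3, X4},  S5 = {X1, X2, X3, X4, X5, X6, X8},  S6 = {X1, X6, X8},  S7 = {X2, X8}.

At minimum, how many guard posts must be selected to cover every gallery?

2

Take {S3, S5}. Their union is {X1, X2, X3, X4, X5, X6, X7, X8}, which is all 8 galleries.
No single guard post has all 8 galleries (the largest, S5, has 7), so 2 is optimal.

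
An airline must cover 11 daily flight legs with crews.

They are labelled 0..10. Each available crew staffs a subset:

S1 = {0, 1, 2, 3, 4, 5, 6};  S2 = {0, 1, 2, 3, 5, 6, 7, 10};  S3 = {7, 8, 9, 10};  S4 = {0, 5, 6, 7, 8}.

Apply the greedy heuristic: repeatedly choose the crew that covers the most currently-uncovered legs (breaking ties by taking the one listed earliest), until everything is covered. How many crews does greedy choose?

3

Greedy: pick S2 (covers 8 new) → pick S3 (covers 2 new) → pick S1 (covers 1 new). Total picks: 3.
(The true minimum cover uses only 2 crews, so greedy is not optimal here.)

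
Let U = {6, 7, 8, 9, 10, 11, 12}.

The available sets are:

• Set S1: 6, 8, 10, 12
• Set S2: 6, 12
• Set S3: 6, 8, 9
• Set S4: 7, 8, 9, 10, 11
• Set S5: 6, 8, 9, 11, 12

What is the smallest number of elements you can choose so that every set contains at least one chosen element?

Take H = {6, 9}. Each listed set contains at least one of these, so H is a hitting set of size 2.
The sets S2, S4 are pairwise disjoint, so any hitting set needs a separate element for each — at least 2. Hence 2 is optimal.

2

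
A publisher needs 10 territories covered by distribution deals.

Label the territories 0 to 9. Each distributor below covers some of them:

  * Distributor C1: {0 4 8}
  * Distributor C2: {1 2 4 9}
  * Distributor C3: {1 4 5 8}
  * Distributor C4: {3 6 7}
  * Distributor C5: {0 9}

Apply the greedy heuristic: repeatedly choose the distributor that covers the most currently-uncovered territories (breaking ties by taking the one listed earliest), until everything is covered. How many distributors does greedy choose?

4

Greedy: pick C2 (covers 4 new) → pick C4 (covers 3 new) → pick C1 (covers 2 new) → pick C3 (covers 1 new). Total picks: 4.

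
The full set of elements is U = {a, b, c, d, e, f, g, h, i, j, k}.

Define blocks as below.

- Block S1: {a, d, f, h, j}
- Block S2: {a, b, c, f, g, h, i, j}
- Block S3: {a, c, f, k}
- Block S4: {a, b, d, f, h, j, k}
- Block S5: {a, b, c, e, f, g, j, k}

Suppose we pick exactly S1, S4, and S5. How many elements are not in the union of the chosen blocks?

1

Union of S1, S4, S5 = {a, b, c, d, e, f, g, h, j, k}.
Not covered: i — 1 element.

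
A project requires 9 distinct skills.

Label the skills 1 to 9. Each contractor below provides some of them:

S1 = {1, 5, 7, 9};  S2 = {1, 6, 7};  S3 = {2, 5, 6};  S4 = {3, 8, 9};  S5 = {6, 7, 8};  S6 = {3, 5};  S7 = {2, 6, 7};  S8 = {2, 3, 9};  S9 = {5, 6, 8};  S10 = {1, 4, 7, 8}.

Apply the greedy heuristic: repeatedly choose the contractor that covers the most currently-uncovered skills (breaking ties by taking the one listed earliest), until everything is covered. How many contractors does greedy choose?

4

Greedy: pick S1 (covers 4 new) → pick S3 (covers 2 new) → pick S4 (covers 2 new) → pick S10 (covers 1 new). Total picks: 4.
(The true minimum cover uses only 3 contractors, so greedy is not optimal here.)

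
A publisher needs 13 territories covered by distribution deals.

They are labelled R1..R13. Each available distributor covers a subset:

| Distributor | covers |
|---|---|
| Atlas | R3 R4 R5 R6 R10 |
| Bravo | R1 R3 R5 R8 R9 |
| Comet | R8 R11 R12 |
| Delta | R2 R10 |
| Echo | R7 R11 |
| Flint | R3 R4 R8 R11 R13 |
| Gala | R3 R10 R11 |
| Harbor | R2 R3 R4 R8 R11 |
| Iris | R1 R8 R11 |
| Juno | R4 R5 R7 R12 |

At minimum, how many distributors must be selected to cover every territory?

Take {Atlas, Bravo, Delta, Flint, Juno}. Their union is {R1, R2, R3, R4, R5, R6, R7, R8, R9, R10, R11, R12, R13}, which is all 13 territories.
No 4 of the 10 distributors cover everything (all 210 combinations miss at least one territory), so 5 is optimal.

5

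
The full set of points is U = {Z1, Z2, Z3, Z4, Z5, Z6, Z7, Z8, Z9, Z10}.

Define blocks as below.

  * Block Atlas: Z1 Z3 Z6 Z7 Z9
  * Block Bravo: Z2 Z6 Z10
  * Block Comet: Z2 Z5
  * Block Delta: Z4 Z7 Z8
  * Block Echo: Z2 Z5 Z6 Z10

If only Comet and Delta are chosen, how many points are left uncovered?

5

Union of Comet, Delta = {Z2, Z4, Z5, Z7, Z8}.
Not covered: Z1, Z3, Z6, Z9, Z10 — 5 points.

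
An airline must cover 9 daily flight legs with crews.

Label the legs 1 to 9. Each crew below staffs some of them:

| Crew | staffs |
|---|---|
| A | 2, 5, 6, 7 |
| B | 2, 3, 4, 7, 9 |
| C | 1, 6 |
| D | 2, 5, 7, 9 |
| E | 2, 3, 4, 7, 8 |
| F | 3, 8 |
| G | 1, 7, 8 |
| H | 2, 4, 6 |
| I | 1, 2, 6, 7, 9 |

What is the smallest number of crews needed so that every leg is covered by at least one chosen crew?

Take {C, D, E}. Their union is {1, 2, 3, 4, 5, 6, 7, 8, 9}, which is all 9 legs.
No 2 of the 9 crews cover everything (all 36 combinations miss at least one leg), so 3 is optimal.

3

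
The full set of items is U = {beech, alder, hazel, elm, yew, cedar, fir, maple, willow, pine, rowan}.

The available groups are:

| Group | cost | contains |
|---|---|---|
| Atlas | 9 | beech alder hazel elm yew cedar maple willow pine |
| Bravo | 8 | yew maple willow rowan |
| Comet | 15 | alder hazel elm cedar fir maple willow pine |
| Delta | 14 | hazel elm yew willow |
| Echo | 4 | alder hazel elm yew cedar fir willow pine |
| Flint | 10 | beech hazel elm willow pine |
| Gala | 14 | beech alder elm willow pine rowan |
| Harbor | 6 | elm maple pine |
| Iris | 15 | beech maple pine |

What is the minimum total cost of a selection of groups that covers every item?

Atlas, Bravo, Echo together cover every item (Atlas ∪ Bravo ∪ Echo = {beech, alder, hazel, elm, yew, cedar, fir, maple, willow, pine, rowan}); total cost 9 + 8 + 4 = 21.
No covering selection has total cost below 21.

21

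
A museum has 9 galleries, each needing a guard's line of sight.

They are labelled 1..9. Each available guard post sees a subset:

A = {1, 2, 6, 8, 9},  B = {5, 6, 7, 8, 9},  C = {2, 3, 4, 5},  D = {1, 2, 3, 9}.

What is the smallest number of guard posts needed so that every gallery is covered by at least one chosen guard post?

A and B and C together: A ∪ B ∪ C = {1, 2, 3, 4, 5, 6, 7, 8, 9} — every gallery is covered.
Only C contains 4, so C is forced; the remaining 5 galleries need at least 2 more guard posts (each remaining guard post adds at most 4) — so at least 3 guard posts are needed, and 3 is optimal.

3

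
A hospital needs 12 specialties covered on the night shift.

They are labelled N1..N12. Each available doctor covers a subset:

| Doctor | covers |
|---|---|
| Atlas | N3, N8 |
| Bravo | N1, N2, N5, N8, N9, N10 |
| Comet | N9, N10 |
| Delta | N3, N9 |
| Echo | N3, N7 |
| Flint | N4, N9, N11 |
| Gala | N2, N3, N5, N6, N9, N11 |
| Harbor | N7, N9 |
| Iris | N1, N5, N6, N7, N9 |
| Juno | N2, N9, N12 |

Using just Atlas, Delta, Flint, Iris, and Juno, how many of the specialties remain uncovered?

1

Union of Atlas, Delta, Flint, Iris, Juno = {N1, N2, N3, N4, N5, N6, N7, N8, N9, N11, N12}.
Not covered: N10 — 1 specialty.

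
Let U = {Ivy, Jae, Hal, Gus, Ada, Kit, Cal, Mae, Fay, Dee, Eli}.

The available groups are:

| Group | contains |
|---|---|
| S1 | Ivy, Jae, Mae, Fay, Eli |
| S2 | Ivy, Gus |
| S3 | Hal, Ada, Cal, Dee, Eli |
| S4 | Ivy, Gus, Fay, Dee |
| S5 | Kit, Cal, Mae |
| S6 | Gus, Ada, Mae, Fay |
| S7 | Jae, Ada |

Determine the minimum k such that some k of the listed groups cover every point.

S1 and S2 and S3 and S5 together: S1 ∪ S2 ∪ S3 ∪ S5 = {Ivy, Jae, Hal, Gus, Ada, Kit, Cal, Mae, Fay, Dee, Eli} — every point is covered.
No 3 of the 7 groups cover everything (all 35 combinations miss at least one point), so 4 is optimal.

4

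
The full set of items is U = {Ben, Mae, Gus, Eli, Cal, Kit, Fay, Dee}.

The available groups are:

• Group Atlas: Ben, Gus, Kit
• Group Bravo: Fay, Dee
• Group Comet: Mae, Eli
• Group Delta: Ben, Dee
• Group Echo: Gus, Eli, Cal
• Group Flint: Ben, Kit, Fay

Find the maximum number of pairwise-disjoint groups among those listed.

Atlas, Bravo, Comet are pairwise disjoint (Atlas={Ben,Gus,Kit}; Bravo={Fay,Dee}; Comet={Mae,Eli}).
Every remaining group overlaps one of these, and no 4 of the listed groups are pairwise disjoint, so 3 is the maximum.

3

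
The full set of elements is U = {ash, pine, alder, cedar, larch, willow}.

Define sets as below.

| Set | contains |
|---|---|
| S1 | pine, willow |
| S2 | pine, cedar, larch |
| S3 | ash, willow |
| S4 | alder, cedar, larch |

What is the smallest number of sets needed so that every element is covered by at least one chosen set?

Take {S1, S3, S4}. Their union is {ash, pine, alder, cedar, larch, willow}, which is all 6 elements.
Only S3 contains ash, so S3 is forced; the remaining 4 elements need at least 2 more sets (each remaining set adds at most 3) — so at least 3 sets are needed, and 3 is optimal.

3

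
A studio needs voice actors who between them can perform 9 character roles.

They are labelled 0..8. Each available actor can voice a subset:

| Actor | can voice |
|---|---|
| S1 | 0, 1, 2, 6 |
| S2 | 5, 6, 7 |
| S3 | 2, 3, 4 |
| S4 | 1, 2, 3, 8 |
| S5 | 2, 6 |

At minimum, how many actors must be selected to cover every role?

4

Take {S1, S2, S3, S4}. Their union is {0, 1, 2, 3, 4, 5, 6, 7, 8}, which is all 9 roles.
Only S1 contains 0, so S1 is forced; the remaining 5 roles need at least 3 more actors (each remaining actor adds at most 2) — so at least 4 actors are needed, and 4 is optimal.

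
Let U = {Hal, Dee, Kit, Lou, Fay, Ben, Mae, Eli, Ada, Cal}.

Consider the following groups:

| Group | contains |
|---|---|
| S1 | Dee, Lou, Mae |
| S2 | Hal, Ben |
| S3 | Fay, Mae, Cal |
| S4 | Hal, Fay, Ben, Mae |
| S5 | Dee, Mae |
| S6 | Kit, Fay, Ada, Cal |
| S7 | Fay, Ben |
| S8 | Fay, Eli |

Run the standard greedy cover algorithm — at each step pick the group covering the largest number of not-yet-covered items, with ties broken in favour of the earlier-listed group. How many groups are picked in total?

Greedy: pick S4 (covers 4 new) → pick S6 (covers 3 new) → pick S1 (covers 2 new) → pick S8 (covers 1 new). Total picks: 4.

4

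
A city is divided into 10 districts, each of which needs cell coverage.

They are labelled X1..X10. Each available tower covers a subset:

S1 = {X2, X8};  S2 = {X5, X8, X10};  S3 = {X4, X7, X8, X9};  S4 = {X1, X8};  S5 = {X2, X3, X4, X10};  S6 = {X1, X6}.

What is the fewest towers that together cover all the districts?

S2 and S3 and S5 and S6 together: S2 ∪ S3 ∪ S5 ∪ S6 = {X1, X2, X3, X4, X5, X6, X7, X8, X9, X10} — every district is covered.
Only S2 contains X5, so S2 is forced; the remaining 7 districts need at least 3 more towers (each remaining tower adds at most 3) — so at least 4 towers are needed, and 4 is optimal.

4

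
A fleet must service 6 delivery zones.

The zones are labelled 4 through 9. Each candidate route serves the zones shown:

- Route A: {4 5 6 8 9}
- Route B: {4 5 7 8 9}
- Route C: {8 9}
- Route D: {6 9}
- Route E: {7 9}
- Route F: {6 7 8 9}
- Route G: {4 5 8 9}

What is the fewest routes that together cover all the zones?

2

B and F together: B ∪ F = {4, 5, 6, 7, 8, 9} — every zone is covered.
No single route has all 6 zones (the largest, A, has 5), so 2 is optimal.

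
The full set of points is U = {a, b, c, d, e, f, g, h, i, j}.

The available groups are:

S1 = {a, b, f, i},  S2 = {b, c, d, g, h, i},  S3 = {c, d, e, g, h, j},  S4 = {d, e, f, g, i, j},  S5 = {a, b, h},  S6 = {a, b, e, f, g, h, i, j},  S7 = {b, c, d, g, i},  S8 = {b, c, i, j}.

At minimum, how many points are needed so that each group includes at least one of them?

Take T = {b, g}. Each listed group contains at least one of these, so T is a hitting set of size 2.
The groups S4, S5 are pairwise disjoint, so any hitting set needs a separate point for each — at least 2. Hence 2 is optimal.

2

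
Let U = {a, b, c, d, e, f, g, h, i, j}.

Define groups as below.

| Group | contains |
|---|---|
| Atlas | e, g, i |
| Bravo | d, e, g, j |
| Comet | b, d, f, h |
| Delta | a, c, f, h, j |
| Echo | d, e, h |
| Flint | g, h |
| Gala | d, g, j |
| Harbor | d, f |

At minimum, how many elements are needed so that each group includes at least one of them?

T = {d, e, h} meets every group (each contains at least one member of T), and |T| = 3.
No choice of 2 elements meets every group, so 3 is the minimum.

3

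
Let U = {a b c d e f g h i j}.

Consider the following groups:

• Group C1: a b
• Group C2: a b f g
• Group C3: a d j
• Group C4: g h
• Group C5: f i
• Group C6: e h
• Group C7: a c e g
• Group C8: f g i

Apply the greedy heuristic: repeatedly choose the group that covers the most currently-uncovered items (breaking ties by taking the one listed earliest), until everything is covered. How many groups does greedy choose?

5

Greedy: pick C2 (covers 4 new) → pick C3 (covers 2 new) → pick C6 (covers 2 new) → pick C5 (covers 1 new) → pick C7 (covers 1 new). Total picks: 5.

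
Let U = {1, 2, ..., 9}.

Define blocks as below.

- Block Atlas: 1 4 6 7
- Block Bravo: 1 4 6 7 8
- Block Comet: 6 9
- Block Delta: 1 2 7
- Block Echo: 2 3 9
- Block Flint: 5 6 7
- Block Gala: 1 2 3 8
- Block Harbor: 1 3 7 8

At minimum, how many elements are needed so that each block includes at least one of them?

3

H = {2, 7, 9} meets every block (each contains at least one member of H), and |H| = 3.
No choice of 2 elements meets every block, so 3 is the minimum.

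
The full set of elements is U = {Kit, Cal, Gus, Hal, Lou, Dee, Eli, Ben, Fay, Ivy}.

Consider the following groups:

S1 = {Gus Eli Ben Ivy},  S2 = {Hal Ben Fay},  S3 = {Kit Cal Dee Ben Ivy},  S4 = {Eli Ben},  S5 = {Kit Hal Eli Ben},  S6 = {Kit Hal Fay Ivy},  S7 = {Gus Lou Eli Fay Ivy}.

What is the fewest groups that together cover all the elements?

3

S2 and S3 and S7 together: S2 ∪ S3 ∪ S7 = {Kit, Cal, Gus, Hal, Lou, Dee, Eli, Ben, Fay, Ivy} — every element is covered.
Only S3 contains Cal, so S3 is forced; the remaining 5 elements need at least 2 more groups (each remaining group adds at most 4) — so at least 3 groups are needed, and 3 is optimal.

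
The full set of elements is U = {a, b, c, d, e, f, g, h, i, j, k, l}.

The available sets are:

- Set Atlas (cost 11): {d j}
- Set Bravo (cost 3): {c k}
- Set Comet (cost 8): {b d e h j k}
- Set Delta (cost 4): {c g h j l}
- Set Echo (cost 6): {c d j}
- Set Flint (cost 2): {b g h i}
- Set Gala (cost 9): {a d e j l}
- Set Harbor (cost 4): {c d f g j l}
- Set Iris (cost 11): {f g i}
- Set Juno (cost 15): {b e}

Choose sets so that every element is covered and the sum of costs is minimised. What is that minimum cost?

18

Bravo, Flint, Gala, Harbor together cover every element (Bravo ∪ Flint ∪ Gala ∪ Harbor = {a, b, c, d, e, f, g, h, i, j, k, l}); total cost 3 + 2 + 9 + 4 = 18.
No covering selection has total cost below 18.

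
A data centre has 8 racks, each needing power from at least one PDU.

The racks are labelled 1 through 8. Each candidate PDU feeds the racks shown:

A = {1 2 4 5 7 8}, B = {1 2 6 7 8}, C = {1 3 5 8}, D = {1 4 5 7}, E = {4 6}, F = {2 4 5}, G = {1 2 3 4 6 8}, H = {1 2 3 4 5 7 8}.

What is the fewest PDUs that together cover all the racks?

Take {E, H}. Their union is {1, 2, 3, 4, 5, 6, 7, 8}, which is all 8 racks.
No single PDU has all 8 racks (the largest, H, has 7), so 2 is optimal.

2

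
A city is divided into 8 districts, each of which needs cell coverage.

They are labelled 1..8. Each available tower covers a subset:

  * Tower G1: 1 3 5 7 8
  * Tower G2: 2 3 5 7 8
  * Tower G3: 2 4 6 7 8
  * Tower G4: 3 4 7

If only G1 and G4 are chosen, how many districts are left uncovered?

Union of G1, G4 = {1, 3, 4, 5, 7, 8}.
Not covered: 2, 6 — 2 districts.

2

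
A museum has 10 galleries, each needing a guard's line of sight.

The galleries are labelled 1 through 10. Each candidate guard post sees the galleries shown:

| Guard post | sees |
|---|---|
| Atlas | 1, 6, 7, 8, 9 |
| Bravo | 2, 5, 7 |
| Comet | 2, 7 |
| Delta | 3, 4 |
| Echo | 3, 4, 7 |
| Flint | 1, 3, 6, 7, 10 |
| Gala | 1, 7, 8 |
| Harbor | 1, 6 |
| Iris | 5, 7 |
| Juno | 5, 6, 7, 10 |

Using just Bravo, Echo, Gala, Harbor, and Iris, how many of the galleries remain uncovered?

Union of Bravo, Echo, Gala, Harbor, Iris = {1, 2, 3, 4, 5, 6, 7, 8}.
Not covered: 9, 10 — 2 galleries.

2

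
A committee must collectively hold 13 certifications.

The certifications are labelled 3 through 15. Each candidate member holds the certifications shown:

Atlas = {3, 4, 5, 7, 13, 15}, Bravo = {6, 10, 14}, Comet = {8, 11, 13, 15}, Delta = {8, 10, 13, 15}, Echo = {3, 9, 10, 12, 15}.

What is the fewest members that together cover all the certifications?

4

Atlas and Bravo and Comet and Echo together: Atlas ∪ Bravo ∪ Comet ∪ Echo = {3, 4, 5, 6, 7, 8, 9, 10, 11, 12, 13, 14, 15} — every certification is covered.
Only Atlas contains 4, so Atlas is forced; the remaining 7 certifications need at least 3 more members (each remaining member adds at most 3) — so at least 4 members are needed, and 4 is optimal.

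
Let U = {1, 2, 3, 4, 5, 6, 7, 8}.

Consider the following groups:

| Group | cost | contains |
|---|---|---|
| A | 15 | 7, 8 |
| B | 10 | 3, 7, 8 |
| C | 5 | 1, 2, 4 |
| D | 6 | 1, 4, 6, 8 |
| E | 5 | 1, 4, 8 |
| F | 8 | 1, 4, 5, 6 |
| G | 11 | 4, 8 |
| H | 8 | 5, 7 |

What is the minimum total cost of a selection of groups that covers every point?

23

B, C, F together cover every point (B ∪ C ∪ F = {1, 2, 3, 4, 5, 6, 7, 8}); total cost 10 + 5 + 8 = 23.
The greedy pick D, H, C, B costs 29; no covering selection beats 23.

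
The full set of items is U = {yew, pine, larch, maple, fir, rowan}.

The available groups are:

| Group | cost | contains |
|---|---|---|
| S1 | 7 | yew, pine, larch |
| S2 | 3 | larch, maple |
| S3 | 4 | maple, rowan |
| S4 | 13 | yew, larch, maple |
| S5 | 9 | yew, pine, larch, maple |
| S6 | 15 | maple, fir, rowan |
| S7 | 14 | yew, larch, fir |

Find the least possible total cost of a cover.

S1, S6 together cover every item (S1 ∪ S6 = {yew, pine, larch, maple, fir, rowan}); total cost 7 + 15 = 22.
The greedy pick S2, S1, S3, S7 costs 28; no covering selection beats 22.

22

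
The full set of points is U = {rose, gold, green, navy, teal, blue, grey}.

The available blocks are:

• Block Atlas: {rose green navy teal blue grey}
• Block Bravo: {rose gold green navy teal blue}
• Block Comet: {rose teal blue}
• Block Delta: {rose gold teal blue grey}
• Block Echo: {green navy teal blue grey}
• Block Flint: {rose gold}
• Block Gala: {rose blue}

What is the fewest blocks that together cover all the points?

2

Atlas and Bravo cover everything between them: the union {rose, gold, green, navy, teal, blue, grey} is all of U.
No single block has all 7 points (the largest, Atlas, has 6), so 2 is optimal.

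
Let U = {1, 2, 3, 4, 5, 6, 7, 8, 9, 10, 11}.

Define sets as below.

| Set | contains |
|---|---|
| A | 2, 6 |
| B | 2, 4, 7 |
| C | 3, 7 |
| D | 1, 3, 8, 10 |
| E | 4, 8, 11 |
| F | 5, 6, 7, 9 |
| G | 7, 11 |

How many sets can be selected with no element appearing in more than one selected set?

A, D, G are pairwise disjoint (A={2,6}; D={1,3,8,10}; G={7,11}).
Every remaining set overlaps one of these, and no 4 of the listed sets are pairwise disjoint, so 3 is the maximum.

3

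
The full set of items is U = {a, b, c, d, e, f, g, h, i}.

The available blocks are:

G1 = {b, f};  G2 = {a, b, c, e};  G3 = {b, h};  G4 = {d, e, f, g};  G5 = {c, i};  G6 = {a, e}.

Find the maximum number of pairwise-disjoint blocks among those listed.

3

G3, G4, G5 are pairwise disjoint (G3={b,h}; G4={d,e,f,g}; G5={c,i}).
Every remaining block overlaps one of these, and no 4 of the listed blocks are pairwise disjoint, so 3 is the maximum.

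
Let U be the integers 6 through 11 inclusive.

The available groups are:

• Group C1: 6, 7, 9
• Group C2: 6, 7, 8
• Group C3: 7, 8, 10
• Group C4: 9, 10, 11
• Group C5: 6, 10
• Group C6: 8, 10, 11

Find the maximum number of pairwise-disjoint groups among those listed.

C1, C6 are pairwise disjoint (C1={6,7,9}; C6={8,10,11}).
Every remaining group overlaps one of these, and no 3 of the listed groups are pairwise disjoint, so 2 is the maximum.

2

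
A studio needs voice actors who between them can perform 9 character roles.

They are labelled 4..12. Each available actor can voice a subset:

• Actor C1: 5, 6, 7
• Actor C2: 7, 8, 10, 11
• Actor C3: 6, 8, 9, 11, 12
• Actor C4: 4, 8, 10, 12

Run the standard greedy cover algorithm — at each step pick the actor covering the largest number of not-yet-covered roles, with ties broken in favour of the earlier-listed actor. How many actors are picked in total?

Greedy: pick C3 (covers 5 new) → pick C1 (covers 2 new) → pick C4 (covers 2 new). Total picks: 3.

3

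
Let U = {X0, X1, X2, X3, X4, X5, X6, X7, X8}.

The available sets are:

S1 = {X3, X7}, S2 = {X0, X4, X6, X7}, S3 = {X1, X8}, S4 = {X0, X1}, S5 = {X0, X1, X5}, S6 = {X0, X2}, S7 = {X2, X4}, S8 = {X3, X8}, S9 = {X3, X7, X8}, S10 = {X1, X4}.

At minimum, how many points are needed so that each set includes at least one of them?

4

Take H = {X0, X1, X2, X3}. Each listed set contains at least one of these, so H is a hitting set of size 4.
No choice of 3 points meets every set, so 4 is the minimum.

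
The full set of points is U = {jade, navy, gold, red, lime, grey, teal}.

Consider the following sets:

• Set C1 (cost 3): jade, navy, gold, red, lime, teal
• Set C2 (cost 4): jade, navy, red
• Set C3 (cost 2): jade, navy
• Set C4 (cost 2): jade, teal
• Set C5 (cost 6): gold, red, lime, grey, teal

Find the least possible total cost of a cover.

8

C3, C5 together cover every point (C3 ∪ C5 = {jade, navy, gold, red, lime, grey, teal}); total cost 2 + 6 = 8.
The greedy pick C1, C5 costs 9; no covering selection beats 8.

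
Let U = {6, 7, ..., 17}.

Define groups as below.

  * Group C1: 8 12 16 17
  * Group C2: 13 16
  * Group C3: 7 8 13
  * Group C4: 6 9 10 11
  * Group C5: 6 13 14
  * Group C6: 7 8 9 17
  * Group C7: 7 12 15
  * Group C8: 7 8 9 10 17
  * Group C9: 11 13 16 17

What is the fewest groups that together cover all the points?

C1 and C4 and C5 and C7 together: C1 ∪ C4 ∪ C5 ∪ C7 = {6, 7, 8, 9, 10, 11, 12, 13, 14, 15, 16, 17} — every point is covered.
Only C7 contains 15, so C7 is forced; the remaining 9 points need at least 3 more groups (each remaining group adds at most 4) — so at least 4 groups are needed, and 4 is optimal.

4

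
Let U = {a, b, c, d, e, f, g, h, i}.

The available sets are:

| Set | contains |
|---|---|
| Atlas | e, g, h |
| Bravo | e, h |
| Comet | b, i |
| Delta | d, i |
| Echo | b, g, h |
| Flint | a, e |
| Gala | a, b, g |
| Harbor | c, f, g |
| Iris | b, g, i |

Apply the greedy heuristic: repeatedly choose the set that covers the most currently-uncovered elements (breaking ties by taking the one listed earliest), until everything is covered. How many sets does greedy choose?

Greedy: pick Atlas (covers 3 new) → pick Comet (covers 2 new) → pick Harbor (covers 2 new) → pick Delta (covers 1 new) → pick Flint (covers 1 new). Total picks: 5.
(The true minimum cover uses only 4 sets, so greedy is not optimal here.)

5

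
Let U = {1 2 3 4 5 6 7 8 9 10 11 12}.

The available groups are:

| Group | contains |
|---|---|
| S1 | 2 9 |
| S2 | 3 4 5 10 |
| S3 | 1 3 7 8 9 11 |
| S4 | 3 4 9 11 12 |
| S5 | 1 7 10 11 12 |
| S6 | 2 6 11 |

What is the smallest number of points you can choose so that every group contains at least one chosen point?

H = {1, 2, 4} meets every group (each contains at least one member of H), and |H| = 3.
No choice of 2 points meets every group, so 3 is the minimum.

3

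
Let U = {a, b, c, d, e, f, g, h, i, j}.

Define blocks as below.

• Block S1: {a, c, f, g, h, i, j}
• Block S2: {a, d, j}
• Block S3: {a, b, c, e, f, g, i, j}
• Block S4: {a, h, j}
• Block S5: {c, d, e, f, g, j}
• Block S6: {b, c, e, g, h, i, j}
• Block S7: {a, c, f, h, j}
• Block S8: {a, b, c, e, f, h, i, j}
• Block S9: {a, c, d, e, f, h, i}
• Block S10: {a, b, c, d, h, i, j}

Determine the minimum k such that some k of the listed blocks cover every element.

S3 and S10 cover everything between them: the union {a, b, c, d, e, f, g, h, i, j} is all of U.
No single block has all 10 elements (the largest, S3, has 8), so 2 is optimal.

2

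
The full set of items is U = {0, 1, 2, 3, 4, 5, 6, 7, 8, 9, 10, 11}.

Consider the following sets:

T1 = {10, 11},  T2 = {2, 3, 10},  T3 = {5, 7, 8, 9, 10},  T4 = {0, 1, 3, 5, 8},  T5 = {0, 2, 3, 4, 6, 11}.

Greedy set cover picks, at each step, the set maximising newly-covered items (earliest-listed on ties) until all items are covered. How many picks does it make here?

Greedy: pick T5 (covers 6 new) → pick T3 (covers 5 new) → pick T4 (covers 1 new). Total picks: 3.

3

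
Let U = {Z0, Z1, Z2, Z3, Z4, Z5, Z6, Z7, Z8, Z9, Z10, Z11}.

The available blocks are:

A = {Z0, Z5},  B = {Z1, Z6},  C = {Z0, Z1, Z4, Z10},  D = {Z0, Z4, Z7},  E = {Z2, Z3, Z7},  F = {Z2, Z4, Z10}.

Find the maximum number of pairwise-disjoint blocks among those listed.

3

A, B, E are pairwise disjoint (A={Z0,Z5}; B={Z1,Z6}; E={Z2,Z3,Z7}).
Every remaining block overlaps one of these, and no 4 of the listed blocks are pairwise disjoint, so 3 is the maximum.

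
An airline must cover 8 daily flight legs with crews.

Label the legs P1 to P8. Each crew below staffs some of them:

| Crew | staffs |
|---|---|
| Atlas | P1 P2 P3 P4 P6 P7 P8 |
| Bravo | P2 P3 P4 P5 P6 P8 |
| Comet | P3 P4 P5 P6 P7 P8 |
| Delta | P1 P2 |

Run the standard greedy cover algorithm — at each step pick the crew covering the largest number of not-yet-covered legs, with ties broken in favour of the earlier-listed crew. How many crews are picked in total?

Greedy: pick Atlas (covers 7 new) → pick Bravo (covers 1 new). Total picks: 2.

2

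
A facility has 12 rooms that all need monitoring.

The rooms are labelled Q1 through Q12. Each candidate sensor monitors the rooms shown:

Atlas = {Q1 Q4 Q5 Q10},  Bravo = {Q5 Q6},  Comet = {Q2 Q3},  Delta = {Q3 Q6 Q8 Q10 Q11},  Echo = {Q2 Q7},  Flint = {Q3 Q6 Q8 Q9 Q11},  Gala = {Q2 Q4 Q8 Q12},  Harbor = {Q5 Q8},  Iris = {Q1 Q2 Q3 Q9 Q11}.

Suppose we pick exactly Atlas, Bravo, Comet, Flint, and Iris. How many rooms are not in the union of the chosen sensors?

2

Union of Atlas, Bravo, Comet, Flint, Iris = {Q1, Q2, Q3, Q4, Q5, Q6, Q8, Q9, Q10, Q11}.
Not covered: Q7, Q12 — 2 rooms.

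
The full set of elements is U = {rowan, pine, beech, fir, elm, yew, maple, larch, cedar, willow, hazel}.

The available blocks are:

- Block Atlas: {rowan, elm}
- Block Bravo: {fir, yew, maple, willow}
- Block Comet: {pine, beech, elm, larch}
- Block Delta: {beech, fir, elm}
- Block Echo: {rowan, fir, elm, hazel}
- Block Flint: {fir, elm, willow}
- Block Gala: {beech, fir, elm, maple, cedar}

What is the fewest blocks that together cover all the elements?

4

Bravo, Comet, Echo, and Gala cover everything between them: the union {rowan, pine, beech, fir, elm, yew, maple, larch, cedar, willow, hazel} is all of U.
Only Gala contains cedar, so Gala is forced; the remaining 6 elements need at least 3 more blocks (each remaining block adds at most 2) — so at least 4 blocks are needed, and 4 is optimal.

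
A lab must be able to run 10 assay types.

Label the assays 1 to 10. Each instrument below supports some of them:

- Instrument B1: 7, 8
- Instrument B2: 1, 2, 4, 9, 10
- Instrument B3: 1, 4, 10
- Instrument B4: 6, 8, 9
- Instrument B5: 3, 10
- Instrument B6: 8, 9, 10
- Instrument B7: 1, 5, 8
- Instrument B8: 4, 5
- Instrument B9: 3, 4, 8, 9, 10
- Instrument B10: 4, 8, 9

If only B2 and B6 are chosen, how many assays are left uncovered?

Union of B2, B6 = {1, 2, 4, 8, 9, 10}.
Not covered: 3, 5, 6, 7 — 4 assays.

4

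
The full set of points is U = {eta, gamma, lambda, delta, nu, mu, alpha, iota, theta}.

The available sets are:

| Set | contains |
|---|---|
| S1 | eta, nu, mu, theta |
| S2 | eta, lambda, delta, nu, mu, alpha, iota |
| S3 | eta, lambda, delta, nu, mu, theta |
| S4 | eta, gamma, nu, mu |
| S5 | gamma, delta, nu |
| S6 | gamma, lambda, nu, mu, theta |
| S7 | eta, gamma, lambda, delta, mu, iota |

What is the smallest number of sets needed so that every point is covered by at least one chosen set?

S2 and S6 cover everything between them: the union {eta, gamma, lambda, delta, nu, mu, alpha, iota, theta} is all of U.
No single set has all 9 points (the largest, S2, has 7), so 2 is optimal.

2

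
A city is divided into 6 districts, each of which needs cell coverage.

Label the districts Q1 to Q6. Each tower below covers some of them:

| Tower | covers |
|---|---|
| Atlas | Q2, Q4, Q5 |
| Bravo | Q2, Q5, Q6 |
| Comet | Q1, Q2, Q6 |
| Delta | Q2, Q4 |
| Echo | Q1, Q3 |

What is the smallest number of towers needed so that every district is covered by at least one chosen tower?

Take {Bravo, Delta, Echo}. Their union is {Q1, Q2, Q3, Q4, Q5, Q6}, which is all 6 districts.
Only Echo contains Q3, so Echo is forced; the remaining 4 districts need at least 2 more towers (each remaining tower adds at most 3) — so at least 3 towers are needed, and 3 is optimal.

3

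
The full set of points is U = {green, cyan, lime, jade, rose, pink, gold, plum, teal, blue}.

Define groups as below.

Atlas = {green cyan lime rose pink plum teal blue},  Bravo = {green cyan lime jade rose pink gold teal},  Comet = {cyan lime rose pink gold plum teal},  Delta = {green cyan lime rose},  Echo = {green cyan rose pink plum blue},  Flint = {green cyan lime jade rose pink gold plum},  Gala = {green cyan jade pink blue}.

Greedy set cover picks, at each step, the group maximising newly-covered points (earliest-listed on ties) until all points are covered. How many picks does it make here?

2

Greedy: pick Atlas (covers 8 new) → pick Bravo (covers 2 new). Total picks: 2.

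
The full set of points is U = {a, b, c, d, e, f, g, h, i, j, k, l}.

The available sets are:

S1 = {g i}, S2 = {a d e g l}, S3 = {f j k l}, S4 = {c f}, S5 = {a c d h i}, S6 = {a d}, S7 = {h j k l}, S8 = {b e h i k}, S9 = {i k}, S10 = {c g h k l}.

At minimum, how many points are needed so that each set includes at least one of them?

Take T = {c, d, i, j}. Each listed set contains at least one of these, so T is a hitting set of size 4.
The sets S1, S4, S6, S7 are pairwise disjoint, so any hitting set needs a separate point for each — at least 4. Hence 4 is optimal.

4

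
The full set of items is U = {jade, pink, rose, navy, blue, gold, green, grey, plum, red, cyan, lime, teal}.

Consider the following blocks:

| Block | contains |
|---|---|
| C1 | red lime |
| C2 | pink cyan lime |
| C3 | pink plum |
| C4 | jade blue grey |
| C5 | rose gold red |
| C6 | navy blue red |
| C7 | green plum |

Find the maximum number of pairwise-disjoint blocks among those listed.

C2, C4, C5, C7 are pairwise disjoint (C2={pink,cyan,lime}; C4={jade,blue,grey}; C5={rose,gold,red}; C7={green,plum}).
Every remaining block overlaps one of these, and no 5 of the listed blocks are pairwise disjoint, so 4 is the maximum.

4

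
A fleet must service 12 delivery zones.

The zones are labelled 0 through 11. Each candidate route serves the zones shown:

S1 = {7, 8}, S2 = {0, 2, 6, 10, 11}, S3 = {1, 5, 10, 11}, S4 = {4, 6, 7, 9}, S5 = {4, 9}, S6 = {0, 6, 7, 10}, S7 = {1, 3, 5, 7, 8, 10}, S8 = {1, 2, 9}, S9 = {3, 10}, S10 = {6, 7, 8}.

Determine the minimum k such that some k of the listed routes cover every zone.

S2 and S4 and S7 together: S2 ∪ S4 ∪ S7 = {0, 1, 2, 3, 4, 5, 6, 7, 8, 9, 10, 11} — every zone is covered.
No 2 of the 10 routes cover everything (all 45 combinations miss at least one zone), so 3 is optimal.

3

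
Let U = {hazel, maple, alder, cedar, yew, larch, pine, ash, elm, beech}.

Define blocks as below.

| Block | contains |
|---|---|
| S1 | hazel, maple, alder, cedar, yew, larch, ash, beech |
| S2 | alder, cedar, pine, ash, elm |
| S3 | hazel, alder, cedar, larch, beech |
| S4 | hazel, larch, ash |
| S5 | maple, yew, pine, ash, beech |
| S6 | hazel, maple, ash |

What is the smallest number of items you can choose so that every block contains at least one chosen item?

2

The 2 items {alder, ash} hit every block.
No single item lies in every block, so at least 2 are needed and 2 is optimal.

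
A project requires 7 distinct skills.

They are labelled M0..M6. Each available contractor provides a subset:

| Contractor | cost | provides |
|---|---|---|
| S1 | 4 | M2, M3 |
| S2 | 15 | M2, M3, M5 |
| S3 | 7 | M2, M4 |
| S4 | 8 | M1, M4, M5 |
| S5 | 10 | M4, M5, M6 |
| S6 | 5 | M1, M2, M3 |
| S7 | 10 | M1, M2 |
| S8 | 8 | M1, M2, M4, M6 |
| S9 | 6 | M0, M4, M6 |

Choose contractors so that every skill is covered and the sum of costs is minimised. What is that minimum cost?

S1, S4, S9 together cover every skill (S1 ∪ S4 ∪ S9 = {M0, M1, M2, M3, M4, M5, M6}); total cost 4 + 8 + 6 = 18.
The greedy pick S6, S9, S4 costs 19; no covering selection beats 18.

18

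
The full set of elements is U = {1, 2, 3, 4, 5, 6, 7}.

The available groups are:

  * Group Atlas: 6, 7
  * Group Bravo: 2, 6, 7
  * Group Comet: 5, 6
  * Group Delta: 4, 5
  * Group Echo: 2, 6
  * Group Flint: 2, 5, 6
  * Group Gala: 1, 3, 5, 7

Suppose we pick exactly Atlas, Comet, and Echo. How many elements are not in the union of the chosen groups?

Union of Atlas, Comet, Echo = {2, 5, 6, 7}.
Not covered: 1, 3, 4 — 3 elements.

3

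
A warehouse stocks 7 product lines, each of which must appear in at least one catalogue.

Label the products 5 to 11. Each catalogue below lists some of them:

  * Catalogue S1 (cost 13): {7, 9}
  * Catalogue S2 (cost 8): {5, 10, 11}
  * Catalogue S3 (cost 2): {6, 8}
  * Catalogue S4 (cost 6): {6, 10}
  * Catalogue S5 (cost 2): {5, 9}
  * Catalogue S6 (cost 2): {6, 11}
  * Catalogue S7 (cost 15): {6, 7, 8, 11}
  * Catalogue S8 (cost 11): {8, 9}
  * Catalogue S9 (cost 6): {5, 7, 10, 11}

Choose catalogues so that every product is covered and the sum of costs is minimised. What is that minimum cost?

10

S3, S5, S9 together cover every product (S3 ∪ S5 ∪ S9 = {5, 6, 7, 8, 9, 10, 11}); total cost 2 + 2 + 6 = 10.
The greedy pick S3, S5, S6, S9 costs 12; no covering selection beats 10.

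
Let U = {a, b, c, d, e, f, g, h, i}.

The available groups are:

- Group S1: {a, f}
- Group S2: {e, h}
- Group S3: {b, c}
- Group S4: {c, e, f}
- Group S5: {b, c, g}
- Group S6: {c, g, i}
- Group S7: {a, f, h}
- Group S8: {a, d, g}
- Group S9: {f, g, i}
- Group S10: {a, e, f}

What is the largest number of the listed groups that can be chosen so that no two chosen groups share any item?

3

S1, S2, S6 are pairwise disjoint (S1={a,f}; S2={e,h}; S6={c,g,i}).
Every remaining group overlaps one of these, and no 4 of the listed groups are pairwise disjoint, so 3 is the maximum.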